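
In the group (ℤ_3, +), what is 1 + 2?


Operation: addition mod 3
1 + 2 = (a + b) mod 3 with a = 1, b = 2

1 + 2 = 0


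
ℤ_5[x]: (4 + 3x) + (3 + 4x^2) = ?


Add coefficients mod 5:
x^0: 4 + 3 = 2 (mod 5)
x^1: 3 + 0 = 3 (mod 5)
x^2: 0 + 4 = 4 (mod 5)
Result: 2 + 3x + 4x^2

f + g = 2 + 3x + 4x^2


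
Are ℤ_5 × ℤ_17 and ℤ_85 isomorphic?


Comparing ℤ_5 × ℤ_17 and ℤ_85:
gcd(5,17) = 1, so ℤ_5 × ℤ_17 ≅ ℤ_85 (CRT)

Yes, ℤ_5 × ℤ_17 ≅ ℤ_85


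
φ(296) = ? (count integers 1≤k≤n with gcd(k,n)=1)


Factor n: 296 = 2^3 × 37
φ(n) = n · ∏(1 - 1/p) over distinct primes p | n
φ(296) = 296 · (1 - 1/2) · (1 - 1/37) = 144

φ(296) = 144


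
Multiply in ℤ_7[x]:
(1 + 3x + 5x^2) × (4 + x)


Expand and collect like terms; reduce coefficients mod 7:
x^0: 1·4 = 4 ≡ 4 (mod 7)
x^1: 1·1 + 3·4 = 13 ≡ 6 (mod 7)
x^2: 3·1 + 5·4 = 23 ≡ 2 (mod 7)
x^3: 5·1 = 5 ≡ 5 (mod 7)
Result: 4 + 6x + 2x^2 + 5x^3

f · g = 4 + 6x + 2x^2 + 5x^3


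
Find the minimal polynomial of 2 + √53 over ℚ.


Let α = 2 + √53. Then α - 2 = √53, so (α - 2)² = 53, giving α² - 4α - 49 = 0. Degree 2 and α ∉ ℚ, so this is the minimal polynomial.

Minimal polynomial: x² - 4x - 49


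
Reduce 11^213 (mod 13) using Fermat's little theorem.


Fermat's little theorem: if p is prime and gcd(a,p)=1, then a^(p-1) ≡ 1 (mod p)
p = 13 is prime, gcd(11,13) = 1
Reduce exponent: 213 mod 12 = 9
So 11^213 ≡ 11^9 (mod 13)
11^9 mod 13 = 8

11^213 ≡ 8 (mod 13)


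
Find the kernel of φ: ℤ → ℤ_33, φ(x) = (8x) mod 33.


Kernel = preimage of identity
ker(φ) = {x ∈ ℤ : 8x ≡ 0 (mod 33)}. gcd(8,33) = 1, so 8x ≡ 0 (mod 33) ⟺ x ≡ 0 (mod 33/1 = 33). Hence ker(φ) = 33ℤ

ker(φ) = 33ℤ


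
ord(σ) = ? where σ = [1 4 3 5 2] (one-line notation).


Cycle decomposition: (2 4 5)
Cycle lengths: 3
Order = lcm(3) = 3

ord(σ) = 3


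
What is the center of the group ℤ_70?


Z(G) = {g ∈ G | gx = xg for all x ∈ G}
ℤ_70 is abelian, so Z(G) = G

Z(ℤ_70) = ℤ_70


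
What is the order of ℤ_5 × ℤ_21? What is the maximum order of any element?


|ℤ_5 × ℤ_21| = 5 × 21 = 105
Max element order = lcm(5,21) = 105
Cyclic? Yes (gcd=1)

|ℤ_5×ℤ_21| = 105, max element order = 105


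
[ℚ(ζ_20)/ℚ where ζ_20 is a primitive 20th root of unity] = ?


[ℚ(ζ_n):ℚ] = deg Φ_n(x) = φ(n). Here φ(20) = 8

[ℚ(ζ_20)/ℚ where ζ_20 is a primitive 20th root of unity] = 8


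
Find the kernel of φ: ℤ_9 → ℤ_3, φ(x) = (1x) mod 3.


Kernel = preimage of identity
ker(φ) = {x ∈ ℤ_9 : 1x ≡ 0 (mod 3)}. Since 3 | 9, φ is well-defined. The kernel is the cyclic subgroup ⟨3⟩ of ℤ_9 (order 3), i.e. {0, 3, 6}

ker(φ) = {0, 3, 6}


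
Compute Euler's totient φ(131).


Factor n: 131 = 131
φ(n) = n · ∏(1 - 1/p) over distinct primes p | n
φ(131) = 131 · (1 - 1/131) = 130

φ(131) = 130


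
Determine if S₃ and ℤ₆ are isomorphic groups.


Comparing S₃ and ℤ₆:
S₃ is non-abelian, ℤ₆ is abelian

No, S₃ ≇ ℤ₆


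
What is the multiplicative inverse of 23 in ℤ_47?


Use the extended Euclidean algorithm to write 1 = 23·s + 47·t; then s mod 47 is the inverse.
Euclidean algorithm:
  23 = 0·47 + 23
  47 = 2·23 + 1
  23 = 23·1 + 0
gcd(23,47) = 1
Back-substitution gives: 23·(-2) + 47·(1) = 1
So 23⁻¹ ≡ -2 ≡ 45 (mod 47)
Check: 23 × 45 = 1035 ≡ 1 (mod 47) ✓

23⁻¹ ≡ 45 (mod 47)


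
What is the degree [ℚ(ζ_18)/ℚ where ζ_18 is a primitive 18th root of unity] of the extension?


[ℚ(ζ_n):ℚ] = deg Φ_n(x) = φ(n). Here φ(18) = 6

[ℚ(ζ_18)/ℚ where ζ_18 is a primitive 18th root of unity] = 6


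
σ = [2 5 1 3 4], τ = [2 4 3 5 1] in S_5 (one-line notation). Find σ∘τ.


σ∘τ: apply τ first, then σ
1 →τ 2 →σ 5
2 →τ 4 →σ 3
3 →τ 3 →σ 1
4 →τ 5 →σ 4
5 →τ 1 →σ 2

σ∘τ = [5 3 1 4 2]


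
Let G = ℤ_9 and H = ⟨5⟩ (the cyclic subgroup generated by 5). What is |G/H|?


|⟨5⟩| = n / gcd(5, 9) = 9 / 1 = 9
H is normal (ℤ_9 is abelian).
|G/H| = |G| / |H| = 9 / 9 = 1

|G/H| = 1


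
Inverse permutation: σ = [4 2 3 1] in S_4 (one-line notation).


To find σ⁻¹, swap domain and range:
σ(1) = 4 → σ⁻¹(4) = 1
σ(2) = 2 → σ⁻¹(2) = 2
σ(3) = 3 → σ⁻¹(3) = 3
σ(4) = 1 → σ⁻¹(1) = 4

σ⁻¹ = [4 2 3 1]


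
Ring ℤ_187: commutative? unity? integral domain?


ℤ_187 is a commutative ring with unity 1; 187 = 11×17 is composite, so 11·17 ≡ 0 gives zero divisors (not an integral domain)
Commutative: Yes
Integral domain: No
Has unity: Yes

ℤ_187: Commutative=Yes, Unity=Yes


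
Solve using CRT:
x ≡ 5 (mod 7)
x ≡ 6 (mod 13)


m₁ = 7, m₂ = 13, gcd = 1, so CRT applies. M = m₁·m₂ = 91
Let M₁ = M/m₁ = 13, M₂ = M/m₂ = 7
Find y₁ ≡ M₁⁻¹ (mod m₁): 13⁻¹ ≡ 6 (mod 7)
Find y₂ ≡ M₂⁻¹ (mod m₂): 7⁻¹ ≡ 2 (mod 13)
x = a₁·M₁·y₁ + a₂·M₂·y₂ = 5·13·6 + 6·7·2 = 474
Reduce mod 91: x ≡ 19
Check: 19 mod 7 = 5 ✓, 19 mod 13 = 6 ✓

x ≡ 19 (mod 91)


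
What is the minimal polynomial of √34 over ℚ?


√34 satisfies x² - 34 = 0, irreducible over ℚ since 34 is squarefree

Minimal polynomial: x² - 34


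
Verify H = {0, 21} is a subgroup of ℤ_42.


Subgroup test for H = {0, 21} in (ℤ_42, +):
(1) 0 ∈ H? Yes
(2) Closure: for all a,b ∈ H, (a+b) mod 42 ∈ H? Yes
(3) Inverses: for all a ∈ H, -a mod 42 ∈ H? Yes

Yes, H is a subgroup of ℤ_42


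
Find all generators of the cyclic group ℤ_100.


g generates ℤ_n iff gcd(g,n) = 1
Prime factors of 100: 2, 5
Generators are g ∈ {1,...,99} not divisible by any of these primes.
Generators: {1, 3, 7, 9, 11, 13, 17, 19, 21, 23, 27, 29, 31, 33, 37, 39, 41, 43, 47, 49, 51, 53, 57, 59, 61, 63, 67, 69, 71, 73, 77, 79, 81, 83, 87, 89, 91, 93, 97, 99}
Number of generators = φ(100) = 40

Generators of ℤ_100 = {1, 3, 7, 9, 11, 13, 17, 19, 21, 23, 27, 29, 31, 33, 37, 39, 41, 43, 47, 49, 51, 53, 57, 59, 61, 63, 67, 69, 71, 73, 77, 79, 81, 83, 87, 89, 91, 93, 97, 99}


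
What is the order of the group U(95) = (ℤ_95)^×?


U(n) is the group of units mod n; |U(n)| = φ(n)
|U(95)| = φ(95) = 72

|U(95) = (ℤ_95)^×| = 72


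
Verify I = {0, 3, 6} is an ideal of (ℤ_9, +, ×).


Check ideal conditions for I = {0, 3, 6} in ℤ_9:
(1) I is an additive subgroup? Yes
(2) For r ∈ ℤ_9 and a ∈ I: r·a ∈ I? Yes

Yes, I is an ideal of ℤ_9


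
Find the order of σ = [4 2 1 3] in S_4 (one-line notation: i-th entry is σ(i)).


Cycle decomposition: (1 4 3)
Cycle lengths: 3
Order = lcm(3) = 3

ord(σ) = 3


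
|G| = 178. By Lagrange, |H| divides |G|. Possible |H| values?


Lagrange's theorem: |H| divides |G|
|G| = 178
Divisors of 178: 1, 2, 89, 178

Possible subgroup orders: {1, 2, 89, 178}


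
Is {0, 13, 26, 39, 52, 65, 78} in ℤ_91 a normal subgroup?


H = {0, 13, 26, 39, 52, 65, 78} in ℤ_91
ℤ_91 is abelian; every subgroup of an abelian group is normal

Yes, normal subgroup


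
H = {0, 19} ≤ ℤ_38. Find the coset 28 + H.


28 + H = {28 + h (mod 38) : h ∈ H}
28+0=28, 28+19=9
28 + H = {9, 28} = 9 + H

28 + H = {9, 28}


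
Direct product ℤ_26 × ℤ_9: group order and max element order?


|ℤ_26 × ℤ_9| = 26 × 9 = 234
Max element order = lcm(26,9) = 234
Cyclic? Yes (gcd=1)

|ℤ_26×ℤ_9| = 234, max element order = 234


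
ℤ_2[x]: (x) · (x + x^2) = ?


Expand and collect like terms; reduce coefficients mod 2:
x^0: 0·0 = 0 ≡ 0 (mod 2)
x^1: 0·1 + 1·0 = 0 ≡ 0 (mod 2)
x^2: 0·1 + 1·1 = 1 ≡ 1 (mod 2)
x^3: 1·1 = 1 ≡ 1 (mod 2)
Result: x^2 + x^3

f · g = x^2 + x^3


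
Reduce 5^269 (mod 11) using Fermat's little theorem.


Fermat's little theorem: if p is prime and gcd(a,p)=1, then a^(p-1) ≡ 1 (mod p)
p = 11 is prime, gcd(5,11) = 1
Reduce exponent: 269 mod 10 = 9
So 5^269 ≡ 5^9 (mod 11)
5^9 mod 11 = 9

5^269 ≡ 9 (mod 11)


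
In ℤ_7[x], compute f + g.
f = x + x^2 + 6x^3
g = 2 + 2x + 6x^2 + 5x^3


Add coefficients mod 7:
x^0: 0 + 2 = 2 (mod 7)
x^1: 1 + 2 = 3 (mod 7)
x^2: 1 + 6 = 0 (mod 7)
x^3: 6 + 5 = 4 (mod 7)
Result: 2 + 3x + 4x^3

f + g = 2 + 3x + 4x^3


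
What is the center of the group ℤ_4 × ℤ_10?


Z(G) = {g ∈ G | gx = xg for all x ∈ G}
Direct product of abelian groups is abelian, so Z(G) = G

Z(ℤ_4 × ℤ_10) = ℤ_4 × ℤ_10


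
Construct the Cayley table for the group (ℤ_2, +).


Elements: {0, 1}
Operation: addition mod 2
Entry (a, b) = (a + b) mod 2

Cayley table:
  | 0 | 1
0 | 0 | 1
1 | 1 | 0


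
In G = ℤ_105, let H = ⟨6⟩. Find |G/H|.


|⟨6⟩| = n / gcd(6, 105) = 105 / 3 = 35
H is normal (ℤ_105 is abelian).
|G/H| = |G| / |H| = 105 / 35 = 3

|G/H| = 3


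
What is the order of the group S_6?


|S_n| = n! (number of permutations of n symbols)
|S_6| = 6! = 720

|S_6| = 720


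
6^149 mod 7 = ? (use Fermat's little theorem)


Fermat's little theorem: if p is prime and gcd(a,p)=1, then a^(p-1) ≡ 1 (mod p)
p = 7 is prime, gcd(6,7) = 1
Reduce exponent: 149 mod 6 = 5
So 6^149 ≡ 6^5 (mod 7)
6^5 mod 7 = 6

6^149 ≡ 6 (mod 7)


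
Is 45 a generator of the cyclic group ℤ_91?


g generates ℤ_n iff gcd(g, n) = 1
gcd(45, 91) = 1
Since gcd = 1, 45 is a generator.

Yes, 45 generates ℤ_91


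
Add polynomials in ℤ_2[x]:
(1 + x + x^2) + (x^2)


Add coefficients mod 2:
x^0: 1 + 0 = 1 (mod 2)
x^1: 1 + 0 = 1 (mod 2)
x^2: 1 + 1 = 0 (mod 2)
Result: 1 + x

f + g = 1 + x


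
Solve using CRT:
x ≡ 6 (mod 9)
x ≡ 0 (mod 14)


m₁ = 9, m₂ = 14, gcd = 1, so CRT applies. M = m₁·m₂ = 126
Let M₁ = M/m₁ = 14, M₂ = M/m₂ = 9
Find y₁ ≡ M₁⁻¹ (mod m₁): 14⁻¹ ≡ 2 (mod 9)
Find y₂ ≡ M₂⁻¹ (mod m₂): 9⁻¹ ≡ 11 (mod 14)
x = a₁·M₁·y₁ + a₂·M₂·y₂ = 6·14·2 + 0·9·11 = 168
Reduce mod 126: x ≡ 42
Check: 42 mod 9 = 6 ✓, 42 mod 14 = 0 ✓

x ≡ 42 (mod 126)


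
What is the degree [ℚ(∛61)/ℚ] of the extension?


∛61 has minimal polynomial x³ - 61 (irreducible over ℚ since 61 is not a perfect cube)

[ℚ(∛61)/ℚ] = 3


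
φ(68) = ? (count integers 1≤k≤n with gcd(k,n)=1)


Factor n: 68 = 2^2 × 17
φ(n) = n · ∏(1 - 1/p) over distinct primes p | n
φ(68) = 68 · (1 - 1/2) · (1 - 1/17) = 32

φ(68) = 32


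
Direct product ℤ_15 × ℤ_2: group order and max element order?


|ℤ_15 × ℤ_2| = 15 × 2 = 30
Max element order = lcm(15,2) = 30
Cyclic? Yes (gcd=1)

|ℤ_15×ℤ_2| = 30, max element order = 30


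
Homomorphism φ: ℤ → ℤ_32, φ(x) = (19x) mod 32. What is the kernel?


Kernel = preimage of identity
ker(φ) = {x ∈ ℤ : 19x ≡ 0 (mod 32)}. gcd(19,32) = 1, so 19x ≡ 0 (mod 32) ⟺ x ≡ 0 (mod 32/1 = 32). Hence ker(φ) = 32ℤ

ker(φ) = 32ℤ


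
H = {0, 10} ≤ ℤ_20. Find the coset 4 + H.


4 + H = {4 + h (mod 20) : h ∈ H}
4+0=4, 4+10=14

4 + H = {4, 14}


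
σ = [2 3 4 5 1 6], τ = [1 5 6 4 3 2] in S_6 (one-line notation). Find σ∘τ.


σ∘τ: apply τ first, then σ
1 →τ 1 →σ 2
2 →τ 5 →σ 1
3 →τ 6 →σ 6
4 →τ 4 →σ 5
5 →τ 3 →σ 4
6 →τ 2 →σ 3

σ∘τ = [2 1 6 5 4 3]


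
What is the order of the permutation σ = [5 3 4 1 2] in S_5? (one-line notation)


Cycle decomposition: (1 5 2 3 4)
Cycle lengths: 5
Order = lcm(5) = 5

ord(σ) = 5


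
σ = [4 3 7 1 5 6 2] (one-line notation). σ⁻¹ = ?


To find σ⁻¹, swap domain and range:
σ(1) = 4 → σ⁻¹(4) = 1
σ(2) = 3 → σ⁻¹(3) = 2
σ(3) = 7 → σ⁻¹(7) = 3
σ(4) = 1 → σ⁻¹(1) = 4
σ(5) = 5 → σ⁻¹(5) = 5
σ(6) = 6 → σ⁻¹(6) = 6
σ(7) = 2 → σ⁻¹(2) = 7

σ⁻¹ = [4 7 2 1 5 6 3]


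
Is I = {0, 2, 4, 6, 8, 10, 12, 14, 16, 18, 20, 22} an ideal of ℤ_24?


Check ideal conditions for I = {0, 2, 4, 6, 8, 10, 12, 14, 16, 18, 20, 22} in ℤ_24:
(1) I is an additive subgroup? Yes
(2) For r ∈ ℤ_24 and a ∈ I: r·a ∈ I? Yes

Yes, I is an ideal of ℤ_24


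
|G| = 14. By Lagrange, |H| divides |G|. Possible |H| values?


Lagrange's theorem: |H| divides |G|
|G| = 14
Divisors of 14: 1, 2, 7, 14

Possible subgroup orders: {1, 2, 7, 14}


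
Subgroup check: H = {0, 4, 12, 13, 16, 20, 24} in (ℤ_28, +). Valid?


Subgroup test for H = {0, 4, 12, 13, 16, 20, 24} in (ℤ_28, +):
(1) 0 ∈ H? Yes
(2) Closure: for all a,b ∈ H, (a+b) mod 28 ∈ H? No  [counterexample: 4 + 4 = 8 ∉ H]
(3) Inverses: for all a ∈ H, -a mod 28 ∈ H? No

No, H is not a subgroup of ℤ_28


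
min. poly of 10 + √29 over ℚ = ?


Let α = 10 + √29. Then α - 10 = √29, so (α - 10)² = 29, giving α² - 20α + 71 = 0. Degree 2 and α ∉ ℚ, so this is the minimal polynomial.

Minimal polynomial: x² - 20x + 71


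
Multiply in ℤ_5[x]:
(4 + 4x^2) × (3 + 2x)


Expand and collect like terms; reduce coefficients mod 5:
x^0: 4·3 = 12 ≡ 2 (mod 5)
x^1: 4·2 + 0·3 = 8 ≡ 3 (mod 5)
x^2: 0·2 + 4·3 = 12 ≡ 2 (mod 5)
x^3: 4·2 = 8 ≡ 3 (mod 5)
Result: 2 + 3x + 2x^2 + 3x^3

f · g = 2 + 3x + 2x^2 + 3x^3


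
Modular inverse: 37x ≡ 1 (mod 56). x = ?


Use the extended Euclidean algorithm to write 1 = 37·s + 56·t; then s mod 56 is the inverse.
Euclidean algorithm:
  37 = 0·56 + 37
  56 = 1·37 + 19
  37 = 1·19 + 18
  19 = 1·18 + 1
  18 = 18·1 + 0
gcd(37,56) = 1
Back-substitution gives: 37·(-3) + 56·(2) = 1
So 37⁻¹ ≡ -3 ≡ 53 (mod 56)
Check: 37 × 53 = 1961 ≡ 1 (mod 56) ✓

37⁻¹ ≡ 53 (mod 56)


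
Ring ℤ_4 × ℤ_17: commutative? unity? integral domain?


Direct product ring; commutative with unity (1,1); but (1,0)·(0,1) = (0,0) gives zero divisors, so not an integral domain
Commutative: Yes
Integral domain: No
Has unity: Yes

ℤ_4 × ℤ_17: Commutative=Yes, Unity=Yes


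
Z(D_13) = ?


Z(G) = {g ∈ G | gx = xg for all x ∈ G}
For odd n, Z(D_n) = {e}: no nontrivial rotation commutes with all reflections

Z(D_13) = {e}


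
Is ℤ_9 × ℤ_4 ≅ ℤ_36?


Comparing ℤ_9 × ℤ_4 and ℤ_36:
gcd(9,4) = 1, so ℤ_9 × ℤ_4 ≅ ℤ_36 (CRT)

Yes, ℤ_9 × ℤ_4 ≅ ℤ_36


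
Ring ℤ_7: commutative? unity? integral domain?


ℤ_7 is a commutative ring with unity 1; 7 is prime, so ℤ_7 is a field (hence an integral domain)
Commutative: Yes
Integral domain: Yes
Has unity: Yes

ℤ_7: Commutative=Yes, Unity=Yes


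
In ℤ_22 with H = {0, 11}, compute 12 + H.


12 + H = {12 + h (mod 22) : h ∈ H}
12+0=12, 12+11=1
12 + H = {1, 12} = 1 + H

12 + H = {1, 12}


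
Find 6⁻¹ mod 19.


Use the extended Euclidean algorithm to write 1 = 6·s + 19·t; then s mod 19 is the inverse.
Euclidean algorithm:
  6 = 0·19 + 6
  19 = 3·6 + 1
  6 = 6·1 + 0
gcd(6,19) = 1
Back-substitution gives: 6·(-3) + 19·(1) = 1
So 6⁻¹ ≡ -3 ≡ 16 (mod 19)
Check: 6 × 16 = 96 ≡ 1 (mod 19) ✓

6⁻¹ ≡ 16 (mod 19)


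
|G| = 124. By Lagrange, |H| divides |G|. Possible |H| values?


Lagrange's theorem: |H| divides |G|
|G| = 124
Divisors of 124: 1, 2, 4, 31, 62, 124

Possible subgroup orders: {1, 2, 4, 31, 62, 124}


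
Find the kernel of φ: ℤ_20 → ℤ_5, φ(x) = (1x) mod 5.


Kernel = preimage of identity
ker(φ) = {x ∈ ℤ_20 : 1x ≡ 0 (mod 5)}. Since 5 | 20, φ is well-defined. The kernel is the cyclic subgroup ⟨5⟩ of ℤ_20 (order 4), i.e. {0, 5, 10, 15}

ker(φ) = {0, 5, 10, 15}


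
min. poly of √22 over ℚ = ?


√22 satisfies x² - 22 = 0, irreducible over ℚ since 22 is squarefree

Minimal polynomial: x² - 22


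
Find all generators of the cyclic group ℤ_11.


g generates ℤ_n iff gcd(g,n) = 1
Checking each g ∈ {1,...,10}:
gcd(1,11) = 1
gcd(2,11) = 1
gcd(3,11) = 1
gcd(4,11) = 1
gcd(5,11) = 1
gcd(6,11) = 1
gcd(7,11) = 1
gcd(8,11) = 1
gcd(9,11) = 1
gcd(10,11) = 1
Generators: {1, 2, 3, 4, 5, 6, 7, 8, 9, 10}
Number of generators = φ(11) = 10

Generators of ℤ_11 = {1, 2, 3, 4, 5, 6, 7, 8, 9, 10}


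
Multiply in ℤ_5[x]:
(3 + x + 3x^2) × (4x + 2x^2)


Expand and collect like terms; reduce coefficients mod 5:
x^0: 3·0 = 0 ≡ 0 (mod 5)
x^1: 3·4 + 1·0 = 12 ≡ 2 (mod 5)
x^2: 3·2 + 1·4 + 3·0 = 10 ≡ 0 (mod 5)
x^3: 1·2 + 3·4 = 14 ≡ 4 (mod 5)
x^4: 3·2 = 6 ≡ 1 (mod 5)
Result: 2x + 4x^3 + x^4

f · g = 2x + 4x^3 + x^4


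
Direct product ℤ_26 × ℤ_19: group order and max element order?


|ℤ_26 × ℤ_19| = 26 × 19 = 494
Max element order = lcm(26,19) = 494
Cyclic? Yes (gcd=1)

|ℤ_26×ℤ_19| = 494, max element order = 494


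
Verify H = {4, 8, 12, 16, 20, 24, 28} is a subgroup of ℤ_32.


Subgroup test for H = {4, 8, 12, 16, 20, 24, 28} in (ℤ_32, +):
(1) 0 ∈ H? No
(2) Closure: for all a,b ∈ H, (a+b) mod 32 ∈ H? No  [counterexample: 4 + 28 = 0 ∉ H]
(3) Inverses: for all a ∈ H, -a mod 32 ∈ H? Yes

No, H is not a subgroup of ℤ_32


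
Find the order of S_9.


|S_n| = n! (number of permutations of n symbols)
|S_9| = 9! = 362880

|S_9| = 362880


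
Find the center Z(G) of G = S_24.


Z(G) = {g ∈ G | gx = xg for all x ∈ G}
S_n is non-abelian for n ≥ 3; Z(S_24) is trivial

Z(S_24) = {e}


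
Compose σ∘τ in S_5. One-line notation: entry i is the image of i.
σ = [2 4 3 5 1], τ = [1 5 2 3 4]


σ∘τ: apply τ first, then σ
1 →τ 1 →σ 2
2 →τ 5 →σ 1
3 →τ 2 →σ 4
4 →τ 3 →σ 3
5 →τ 4 →σ 5

σ∘τ = [2 1 4 3 5]


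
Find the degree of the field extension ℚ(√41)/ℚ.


√41 has minimal polynomial x² - 41 (irreducible over ℚ since 41 is squarefree)

[ℚ(√41)/ℚ] = 2


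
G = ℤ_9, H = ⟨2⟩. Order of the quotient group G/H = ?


|⟨2⟩| = n / gcd(2, 9) = 9 / 1 = 9
H is normal (ℤ_9 is abelian).
|G/H| = |G| / |H| = 9 / 9 = 1

|G/H| = 1


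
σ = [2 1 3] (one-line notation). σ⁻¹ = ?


To find σ⁻¹, swap domain and range:
σ(1) = 2 → σ⁻¹(2) = 1
σ(2) = 1 → σ⁻¹(1) = 2
σ(3) = 3 → σ⁻¹(3) = 3

σ⁻¹ = [2 1 3]


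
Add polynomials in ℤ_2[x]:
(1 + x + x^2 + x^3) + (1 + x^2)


Add coefficients mod 2:
x^0: 1 + 1 = 0 (mod 2)
x^1: 1 + 0 = 1 (mod 2)
x^2: 1 + 1 = 0 (mod 2)
x^3: 1 + 0 = 1 (mod 2)
Result: x + x^3

f + g = x + x^3


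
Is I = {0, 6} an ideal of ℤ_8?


Check ideal conditions for I = {0, 6} in ℤ_8:
(1) I is an additive subgroup? No
(2) For r ∈ ℤ_8 and a ∈ I: r·a ∈ I? No  [counterexample: r=2, a=6, r·a mod 8 = 4 ∉ I]

No, I is not an ideal of ℤ_8


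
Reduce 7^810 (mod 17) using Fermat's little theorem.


Fermat's little theorem: if p is prime and gcd(a,p)=1, then a^(p-1) ≡ 1 (mod p)
p = 17 is prime, gcd(7,17) = 1
Reduce exponent: 810 mod 16 = 10
So 7^810 ≡ 7^10 (mod 17)
7^10 mod 17 = 2

7^810 ≡ 2 (mod 17)


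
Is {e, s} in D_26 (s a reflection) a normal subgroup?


H = {e, s} in D_26 (s a reflection)
r·s·r⁻¹ = sr⁻² ≠ s for n ≥ 3, so {e, s} is not closed under conjugation

No, not a normal subgroup


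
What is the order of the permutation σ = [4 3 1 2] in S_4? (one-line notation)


Cycle decomposition: (1 4 2 3)
Cycle lengths: 4
Order = lcm(4) = 4

ord(σ) = 4


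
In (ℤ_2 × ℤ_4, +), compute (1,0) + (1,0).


Operation: componentwise addition mod (2, 4)
(1,0) + (1,0) = ((a₁+b₁) mod 2, (a₂+b₂) mod 4) with a = (1,0), b = (1,0)

(1,0) + (1,0) = (0,0)


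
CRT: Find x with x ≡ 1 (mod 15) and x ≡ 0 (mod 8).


m₁ = 15, m₂ = 8, gcd = 1, so CRT applies. M = m₁·m₂ = 120
Let M₁ = M/m₁ = 8, M₂ = M/m₂ = 15
Find y₁ ≡ M₁⁻¹ (mod m₁): 8⁻¹ ≡ 2 (mod 15)
Find y₂ ≡ M₂⁻¹ (mod m₂): 15⁻¹ ≡ 7 (mod 8)
x = a₁·M₁·y₁ + a₂·M₂·y₂ = 1·8·2 + 0·15·7 = 16
Reduce mod 120: x ≡ 16
Check: 16 mod 15 = 1 ✓, 16 mod 8 = 0 ✓

x ≡ 16 (mod 120)


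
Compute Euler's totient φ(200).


Factor n: 200 = 2^3 × 5^2
φ(n) = n · ∏(1 - 1/p) over distinct primes p | n
φ(200) = 200 · (1 - 1/2) · (1 - 1/5) = 80

φ(200) = 80


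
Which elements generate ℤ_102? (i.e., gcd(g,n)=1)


g generates ℤ_n iff gcd(g,n) = 1
Prime factors of 102: 2, 3, 17
Generators are g ∈ {1,...,101} not divisible by any of these primes.
Generators: {1, 5, 7, 11, 13, 19, 23, 25, 29, 31, 35, 37, 41, 43, 47, 49, 53, 55, 59, 61, 65, 67, 71, 73, 77, 79, 83, 89, 91, 95, 97, 101}
Number of generators = φ(102) = 32

Generators of ℤ_102 = {1, 5, 7, 11, 13, 19, 23, 25, 29, 31, 35, 37, 41, 43, 47, 49, 53, 55, 59, 61, 65, 67, 71, 73, 77, 79, 83, 89, 91, 95, 97, 101}


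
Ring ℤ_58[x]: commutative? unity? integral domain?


ℤ_58 has zero divisors (2·29 ≡ 0), and these lift to constant zero divisors in ℤ_58[x]; so not an integral domain
Commutative: Yes
Integral domain: No
Has unity: Yes

ℤ_58[x]: Commutative=Yes, Unity=Yes


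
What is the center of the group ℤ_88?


Z(G) = {g ∈ G | gx = xg for all x ∈ G}
ℤ_88 is abelian, so Z(G) = G

Z(ℤ_88) = ℤ_88


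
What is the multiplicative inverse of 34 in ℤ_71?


Use the extended Euclidean algorithm to write 1 = 34·s + 71·t; then s mod 71 is the inverse.
Euclidean algorithm:
  34 = 0·71 + 34
  71 = 2·34 + 3
  34 = 11·3 + 1
  3 = 3·1 + 0
gcd(34,71) = 1
Back-substitution gives: 34·(23) + 71·(-11) = 1
So 34⁻¹ ≡ 23 ≡ 23 (mod 71)
Check: 34 × 23 = 782 ≡ 1 (mod 71) ✓

34⁻¹ ≡ 23 (mod 71)


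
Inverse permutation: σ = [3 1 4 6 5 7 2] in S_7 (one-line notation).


To find σ⁻¹, swap domain and range:
σ(1) = 3 → σ⁻¹(3) = 1
σ(2) = 1 → σ⁻¹(1) = 2
σ(3) = 4 → σ⁻¹(4) = 3
σ(4) = 6 → σ⁻¹(6) = 4
σ(5) = 5 → σ⁻¹(5) = 5
σ(6) = 7 → σ⁻¹(7) = 6
σ(7) = 2 → σ⁻¹(2) = 7

σ⁻¹ = [2 7 1 3 5 4 6]


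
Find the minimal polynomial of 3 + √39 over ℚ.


Let α = 3 + √39. Then α - 3 = √39, so (α - 3)² = 39, giving α² - 6α - 30 = 0. Degree 2 and α ∉ ℚ, so this is the minimal polynomial.

Minimal polynomial: x² - 6x - 30


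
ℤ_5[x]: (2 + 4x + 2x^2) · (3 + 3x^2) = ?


Expand and collect like terms; reduce coefficients mod 5:
x^0: 2·3 = 6 ≡ 1 (mod 5)
x^1: 2·0 + 4·3 = 12 ≡ 2 (mod 5)
x^2: 2·3 + 4·0 + 2·3 = 12 ≡ 2 (mod 5)
x^3: 4·3 + 2·0 = 12 ≡ 2 (mod 5)
x^4: 2·3 = 6 ≡ 1 (mod 5)
Result: 1 + 2x + 2x^2 + 2x^3 + x^4

f · g = 1 + 2x + 2x^2 + 2x^3 + x^4


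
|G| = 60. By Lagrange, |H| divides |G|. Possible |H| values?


Lagrange's theorem: |H| divides |G|
|G| = 60
Divisors of 60: 1, 2, 3, 4, 5, 6, 10, 12, 15, 20, 30, 60

Possible subgroup orders: {1, 2, 3, 4, 5, 6, 10, 12, 15, 20, 30, 60}


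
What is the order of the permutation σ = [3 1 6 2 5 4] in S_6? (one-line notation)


Cycle decomposition: (1 3 6 4 2)
Cycle lengths: 5
Order = lcm(5) = 5

ord(σ) = 5


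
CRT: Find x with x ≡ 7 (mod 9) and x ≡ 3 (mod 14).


m₁ = 9, m₂ = 14, gcd = 1, so CRT applies. M = m₁·m₂ = 126
Let M₁ = M/m₁ = 14, M₂ = M/m₂ = 9
Find y₁ ≡ M₁⁻¹ (mod m₁): 14⁻¹ ≡ 2 (mod 9)
Find y₂ ≡ M₂⁻¹ (mod m₂): 9⁻¹ ≡ 11 (mod 14)
x = a₁·M₁·y₁ + a₂·M₂·y₂ = 7·14·2 + 3·9·11 = 493
Reduce mod 126: x ≡ 115
Check: 115 mod 9 = 7 ✓, 115 mod 14 = 3 ✓

x ≡ 115 (mod 126)


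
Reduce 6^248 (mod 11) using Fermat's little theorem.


Fermat's little theorem: if p is prime and gcd(a,p)=1, then a^(p-1) ≡ 1 (mod p)
p = 11 is prime, gcd(6,11) = 1
Reduce exponent: 248 mod 10 = 8
So 6^248 ≡ 6^8 (mod 11)
6^8 mod 11 = 4

6^248 ≡ 4 (mod 11)


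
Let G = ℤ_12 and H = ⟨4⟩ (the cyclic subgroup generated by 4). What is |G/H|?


|⟨4⟩| = n / gcd(4, 12) = 12 / 4 = 3
H is normal (ℤ_12 is abelian).
|G/H| = |G| / |H| = 12 / 3 = 4

|G/H| = 4


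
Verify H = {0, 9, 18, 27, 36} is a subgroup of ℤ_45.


Subgroup test for H = {0, 9, 18, 27, 36} in (ℤ_45, +):
(1) 0 ∈ H? Yes
(2) Closure: for all a,b ∈ H, (a+b) mod 45 ∈ H? Yes
(3) Inverses: for all a ∈ H, -a mod 45 ∈ H? Yes

Yes, H is a subgroup of ℤ_45


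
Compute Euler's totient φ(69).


Factor n: 69 = 3 × 23
φ(n) = n · ∏(1 - 1/p) over distinct primes p | n
φ(69) = 69 · (1 - 1/3) · (1 - 1/23) = 44

φ(69) = 44


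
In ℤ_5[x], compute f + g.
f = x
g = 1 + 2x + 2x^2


Add coefficients mod 5:
x^0: 0 + 1 = 1 (mod 5)
x^1: 1 + 2 = 3 (mod 5)
x^2: 0 + 2 = 2 (mod 5)
Result: 1 + 3x + 2x^2

f + g = 1 + 3x + 2x^2


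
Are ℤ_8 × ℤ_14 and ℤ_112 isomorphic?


Comparing ℤ_8 × ℤ_14 and ℤ_112:
gcd(8,14) = 2 ≠ 1. Max element order in ℤ_8×ℤ_14 is lcm(8,14) = 56 < 112, so it has no element of order 112

No, ℤ_8 × ℤ_14 ≇ ℤ_112


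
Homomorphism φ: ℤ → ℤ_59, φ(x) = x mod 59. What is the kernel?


Kernel = preimage of identity
ker(φ) = {x ∈ ℤ : x ≡ 0 (mod 59)} = 59ℤ = {0, ±59, ±118, ...}

ker(φ) = 59ℤ


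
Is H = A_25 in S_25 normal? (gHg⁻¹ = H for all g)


H = A_25 in S_25
A_25 has index 2 in S_25, and every subgroup of index 2 is normal

Yes, normal subgroup


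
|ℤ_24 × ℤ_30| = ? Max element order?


|ℤ_24 × ℤ_30| = 24 × 30 = 720
Max element order = lcm(24,30) = 120
Cyclic? No (gcd=6)

|ℤ_24×ℤ_30| = 720, max element order = 120


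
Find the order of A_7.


|A_n| = n!/2 (even permutations)
|A_7| = 7!/2 = 5040/2 = 2520

|A_7| = 2520


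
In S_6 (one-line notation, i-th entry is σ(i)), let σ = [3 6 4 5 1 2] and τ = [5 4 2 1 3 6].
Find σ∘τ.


σ∘τ: apply τ first, then σ
1 →τ 5 →σ 1
2 →τ 4 →σ 5
3 →τ 2 →σ 6
4 →τ 1 →σ 3
5 →τ 3 →σ 4
6 →τ 6 →σ 2

σ∘τ = [1 5 6 3 4 2]


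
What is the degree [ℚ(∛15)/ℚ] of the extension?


∛15 has minimal polynomial x³ - 15 (irreducible over ℚ since 15 is not a perfect cube)

[ℚ(∛15)/ℚ] = 3


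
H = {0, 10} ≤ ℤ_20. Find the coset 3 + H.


3 + H = {3 + h (mod 20) : h ∈ H}
3+0=3, 3+10=13

3 + H = {3, 13}


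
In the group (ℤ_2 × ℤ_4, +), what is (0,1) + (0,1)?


Operation: componentwise addition mod (2, 4)
(0,1) + (0,1) = ((a₁+b₁) mod 2, (a₂+b₂) mod 4) with a = (0,1), b = (0,1)

(0,1) + (0,1) = (0,2)


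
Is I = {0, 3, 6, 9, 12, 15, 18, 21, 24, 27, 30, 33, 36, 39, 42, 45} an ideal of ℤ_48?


Check ideal conditions for I = {0, 3, 6, 9, 12, 15, 18, 21, 24, 27, 30, 33, 36, 39, 42, 45} in ℤ_48:
(1) I is an additive subgroup? Yes
(2) For r ∈ ℤ_48 and a ∈ I: r·a ∈ I? Yes

Yes, I is an ideal of ℤ_48


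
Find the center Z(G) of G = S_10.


Z(G) = {g ∈ G | gx = xg for all x ∈ G}
S_n is non-abelian for n ≥ 3; Z(S_10) is trivial

Z(S_10) = {e}


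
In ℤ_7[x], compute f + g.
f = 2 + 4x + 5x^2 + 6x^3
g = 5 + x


Add coefficients mod 7:
x^0: 2 + 5 = 0 (mod 7)
x^1: 4 + 1 = 5 (mod 7)
x^2: 5 + 0 = 5 (mod 7)
x^3: 6 + 0 = 6 (mod 7)
Result: 5x + 5x^2 + 6x^3

f + g = 5x + 5x^2 + 6x^3


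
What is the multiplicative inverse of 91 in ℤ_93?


Use the extended Euclidean algorithm to write 1 = 91·s + 93·t; then s mod 93 is the inverse.
Euclidean algorithm:
  91 = 0·93 + 91
  93 = 1·91 + 2
  91 = 45·2 + 1
  2 = 2·1 + 0
gcd(91,93) = 1
Back-substitution gives: 91·(46) + 93·(-45) = 1
So 91⁻¹ ≡ 46 ≡ 46 (mod 93)
Check: 91 × 46 = 4186 ≡ 1 (mod 93) ✓

91⁻¹ ≡ 46 (mod 93)


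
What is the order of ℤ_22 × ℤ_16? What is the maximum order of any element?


|ℤ_22 × ℤ_16| = 22 × 16 = 352
Max element order = lcm(22,16) = 176
Cyclic? No (gcd=2)

|ℤ_22×ℤ_16| = 352, max element order = 176


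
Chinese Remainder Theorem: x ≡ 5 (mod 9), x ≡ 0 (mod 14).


m₁ = 9, m₂ = 14, gcd = 1, so CRT applies. M = m₁·m₂ = 126
Let M₁ = M/m₁ = 14, M₂ = M/m₂ = 9
Find y₁ ≡ M₁⁻¹ (mod m₁): 14⁻¹ ≡ 2 (mod 9)
Find y₂ ≡ M₂⁻¹ (mod m₂): 9⁻¹ ≡ 11 (mod 14)
x = a₁·M₁·y₁ + a₂·M₂·y₂ = 5·14·2 + 0·9·11 = 140
Reduce mod 126: x ≡ 14
Check: 14 mod 9 = 5 ✓, 14 mod 14 = 0 ✓

x ≡ 14 (mod 126)


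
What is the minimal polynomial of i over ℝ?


i satisfies x² + 1 = 0, irreducible over ℝ

Minimal polynomial: x² + 1


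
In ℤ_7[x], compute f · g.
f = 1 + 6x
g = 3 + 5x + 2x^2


Expand and collect like terms; reduce coefficients mod 7:
x^0: 1·3 = 3 ≡ 3 (mod 7)
x^1: 1·5 + 6·3 = 23 ≡ 2 (mod 7)
x^2: 1·2 + 6·5 = 32 ≡ 4 (mod 7)
x^3: 6·2 = 12 ≡ 5 (mod 7)
Result: 3 + 2x + 4x^2 + 5x^3

f · g = 3 + 2x + 4x^2 + 5x^3


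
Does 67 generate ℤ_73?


g generates ℤ_n iff gcd(g, n) = 1
gcd(67, 73) = 1
Since gcd = 1, 67 is a generator.

Yes, 67 generates ℤ_73


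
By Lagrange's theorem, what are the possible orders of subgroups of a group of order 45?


Lagrange's theorem: |H| divides |G|
|G| = 45
Divisors of 45: 1, 3, 5, 9, 15, 45

Possible subgroup orders: {1, 3, 5, 9, 15, 45}


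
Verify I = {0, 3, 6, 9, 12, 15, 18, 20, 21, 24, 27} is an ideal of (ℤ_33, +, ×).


Check ideal conditions for I = {0, 3, 6, 9, 12, 15, 18, 20, 21, 24, 27} in ℤ_33:
(1) I is an additive subgroup? No
(2) For r ∈ ℤ_33 and a ∈ I: r·a ∈ I? No  [counterexample: r=2, a=15, r·a mod 33 = 30 ∉ I]

No, I is not an ideal of ℤ_33


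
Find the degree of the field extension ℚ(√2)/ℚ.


√2 has minimal polynomial x² - 2 (irreducible over ℚ since 2 is squarefree)

[ℚ(√2)/ℚ] = 2


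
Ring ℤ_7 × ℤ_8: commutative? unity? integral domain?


Direct product ring; commutative with unity (1,1); but (1,0)·(0,1) = (0,0) gives zero divisors, so not an integral domain
Commutative: Yes
Integral domain: No
Has unity: Yes

ℤ_7 × ℤ_8: Commutative=Yes, Unity=Yes


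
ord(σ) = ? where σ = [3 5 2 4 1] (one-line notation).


Cycle decomposition: (1 3 2 5)
Cycle lengths: 4
Order = lcm(4) = 4

ord(σ) = 4


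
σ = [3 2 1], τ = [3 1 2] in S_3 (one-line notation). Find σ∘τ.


σ∘τ: apply τ first, then σ
1 →τ 3 →σ 1
2 →τ 1 →σ 3
3 →τ 2 →σ 2

σ∘τ = [1 3 2]


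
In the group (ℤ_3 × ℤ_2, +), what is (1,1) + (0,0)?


Operation: componentwise addition mod (3, 2)
(1,1) + (0,0) = ((a₁+b₁) mod 3, (a₂+b₂) mod 2) with a = (1,1), b = (0,0)

(1,1) + (0,0) = (1,1)


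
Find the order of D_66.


|D_n| = 2n (n rotations and n reflections)
|D_66| = 2×66 = 132

|D_66| = 132


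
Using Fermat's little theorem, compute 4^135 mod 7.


Fermat's little theorem: if p is prime and gcd(a,p)=1, then a^(p-1) ≡ 1 (mod p)
p = 7 is prime, gcd(4,7) = 1
Reduce exponent: 135 mod 6 = 3
So 4^135 ≡ 4^3 (mod 7)
4^3 mod 7 = 1

4^135 ≡ 1 (mod 7)


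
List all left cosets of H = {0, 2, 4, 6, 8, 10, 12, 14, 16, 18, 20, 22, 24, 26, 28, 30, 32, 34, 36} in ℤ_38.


H = {0, 2, 4, 6, 8, 10, 12, 14, 16, 18, 20, 22, 24, 26, 28, 30, 32, 34, 36}, |H| = 19
Number of cosets = |G|/|H| = 38/19 = 2
0 + H = {0, 2, 4, 6, 8, 10, 12, 14, 16, 18, 20, 22, 24, 26, 28, 30, 32, 34, 36}
1 + H = {1, 3, 5, 7, 9, 11, 13, 15, 17, 19, 21, 23, 25, 27, 29, 31, 33, 35, 37}

Cosets: 0+H={0,2,4,6,8,10,12,14,16,18,20,22,24,26,28,30,32,34,36}; 1+H={1,3,5,7,9,11,13,15,17,19,21,23,25,27,29,31,33,35,37}


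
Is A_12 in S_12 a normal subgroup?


H = A_12 in S_12
A_12 has index 2 in S_12, and every subgroup of index 2 is normal

Yes, normal subgroup


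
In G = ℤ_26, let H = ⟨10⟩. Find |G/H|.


|⟨10⟩| = n / gcd(10, 26) = 26 / 2 = 13
H is normal (ℤ_26 is abelian).
|G/H| = |G| / |H| = 26 / 13 = 2

|G/H| = 2


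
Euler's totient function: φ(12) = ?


φ(n) = count of k ∈ {1,...,n} with gcd(k,n)=1
Coprimes to 12: {1, 5, 7, 11}
Count: 4

φ(12) = 4


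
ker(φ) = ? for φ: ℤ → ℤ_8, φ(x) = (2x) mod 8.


Kernel = preimage of identity
ker(φ) = {x ∈ ℤ : 2x ≡ 0 (mod 8)}. gcd(2,8) = 2, so 2x ≡ 0 (mod 8) ⟺ x ≡ 0 (mod 8/2 = 4). Hence ker(φ) = 4ℤ

ker(φ) = 4ℤ


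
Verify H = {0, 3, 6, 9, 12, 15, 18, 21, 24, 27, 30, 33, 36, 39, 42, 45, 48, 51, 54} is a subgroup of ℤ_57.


Subgroup test for H = {0, 3, 6, 9, 12, 15, 18, 21, 24, 27, 30, 33, 36, 39, 42, 45, 48, 51, 54} in (ℤ_57, +):
(1) 0 ∈ H? Yes
(2) Closure: for all a,b ∈ H, (a+b) mod 57 ∈ H? Yes
(3) Inverses: for all a ∈ H, -a mod 57 ∈ H? Yes

Yes, H is a subgroup of ℤ_57


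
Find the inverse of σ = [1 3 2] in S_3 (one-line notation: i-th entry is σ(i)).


To find σ⁻¹, swap domain and range:
σ(1) = 1 → σ⁻¹(1) = 1
σ(2) = 3 → σ⁻¹(3) = 2
σ(3) = 2 → σ⁻¹(2) = 3

σ⁻¹ = [1 3 2]


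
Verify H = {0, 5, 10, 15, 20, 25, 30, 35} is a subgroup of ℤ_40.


Subgroup test for H = {0, 5, 10, 15, 20, 25, 30, 35} in (ℤ_40, +):
(1) 0 ∈ H? Yes
(2) Closure: for all a,b ∈ H, (a+b) mod 40 ∈ H? Yes
(3) Inverses: for all a ∈ H, -a mod 40 ∈ H? Yes

Yes, H is a subgroup of ℤ_40


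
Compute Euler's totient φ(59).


Factor n: 59 = 59
φ(n) = n · ∏(1 - 1/p) over distinct primes p | n
φ(59) = 59 · (1 - 1/59) = 58

φ(59) = 58


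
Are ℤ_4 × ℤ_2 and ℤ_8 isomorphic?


Comparing ℤ_4 × ℤ_2 and ℤ_8:
gcd(4,2) = 2 ≠ 1. Max element order in ℤ_4×ℤ_2 is lcm(4,2) = 4 < 8, so it has no element of order 8

No, ℤ_4 × ℤ_2 ≇ ℤ_8


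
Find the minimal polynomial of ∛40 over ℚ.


∛40 satisfies x³ - 40 = 0, irreducible over ℚ (no rational root; 40 is not a perfect cube)

Minimal polynomial: x³ - 40


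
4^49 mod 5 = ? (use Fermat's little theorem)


Fermat's little theorem: if p is prime and gcd(a,p)=1, then a^(p-1) ≡ 1 (mod p)
p = 5 is prime, gcd(4,5) = 1
Reduce exponent: 49 mod 4 = 1
So 4^49 ≡ 4^1 (mod 5)
4^1 mod 5 = 4

4^49 ≡ 4 (mod 5)


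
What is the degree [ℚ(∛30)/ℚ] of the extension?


∛30 has minimal polynomial x³ - 30 (irreducible over ℚ since 30 is not a perfect cube)

[ℚ(∛30)/ℚ] = 3


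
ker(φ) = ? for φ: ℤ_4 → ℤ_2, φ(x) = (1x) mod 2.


Kernel = preimage of identity
ker(φ) = {x ∈ ℤ_4 : 1x ≡ 0 (mod 2)}. Since 2 | 4, φ is well-defined. The kernel is the cyclic subgroup ⟨2⟩ of ℤ_4 (order 2), i.e. {0, 2}

ker(φ) = {0, 2}


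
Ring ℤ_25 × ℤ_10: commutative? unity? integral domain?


Direct product ring; commutative with unity (1,1); but (1,0)·(0,1) = (0,0) gives zero divisors, so not an integral domain
Commutative: Yes
Integral domain: No
Has unity: Yes

ℤ_25 × ℤ_10: Commutative=Yes, Unity=Yes


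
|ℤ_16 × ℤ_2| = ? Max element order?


|ℤ_16 × ℤ_2| = 16 × 2 = 32
Max element order = lcm(16,2) = 16
Cyclic? No (gcd=2)

|ℤ_16×ℤ_2| = 32, max element order = 16


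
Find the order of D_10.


|D_n| = 2n (n rotations and n reflections)
|D_10| = 2×10 = 20

|D_10| = 20


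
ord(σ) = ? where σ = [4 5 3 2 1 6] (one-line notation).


Cycle decomposition: (1 4 2 5)
Cycle lengths: 4
Order = lcm(4) = 4

ord(σ) = 4


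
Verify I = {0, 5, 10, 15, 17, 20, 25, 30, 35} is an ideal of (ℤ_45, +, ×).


Check ideal conditions for I = {0, 5, 10, 15, 17, 20, 25, 30, 35} in ℤ_45:
(1) I is an additive subgroup? No
(2) For r ∈ ℤ_45 and a ∈ I: r·a ∈ I? No  [counterexample: r=2, a=17, r·a mod 45 = 34 ∉ I]

No, I is not an ideal of ℤ_45


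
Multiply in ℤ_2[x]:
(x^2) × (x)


Expand and collect like terms; reduce coefficients mod 2:
x^0: 0·0 = 0 ≡ 0 (mod 2)
x^1: 0·1 + 0·0 = 0 ≡ 0 (mod 2)
x^2: 0·1 + 1·0 = 0 ≡ 0 (mod 2)
x^3: 1·1 = 1 ≡ 1 (mod 2)
Result: x^3

f · g = x^3


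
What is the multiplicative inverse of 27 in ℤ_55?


Use the extended Euclidean algorithm to write 1 = 27·s + 55·t; then s mod 55 is the inverse.
Euclidean algorithm:
  27 = 0·55 + 27
  55 = 2·27 + 1
  27 = 27·1 + 0
gcd(27,55) = 1
Back-substitution gives: 27·(-2) + 55·(1) = 1
So 27⁻¹ ≡ -2 ≡ 53 (mod 55)
Check: 27 × 53 = 1431 ≡ 1 (mod 55) ✓

27⁻¹ ≡ 53 (mod 55)


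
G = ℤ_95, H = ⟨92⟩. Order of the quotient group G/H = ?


|⟨92⟩| = n / gcd(92, 95) = 95 / 1 = 95
H is normal (ℤ_95 is abelian).
|G/H| = |G| / |H| = 95 / 95 = 1

|G/H| = 1


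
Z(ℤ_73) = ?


Z(G) = {g ∈ G | gx = xg for all x ∈ G}
ℤ_73 is abelian, so Z(G) = G

Z(ℤ_73) = ℤ_73


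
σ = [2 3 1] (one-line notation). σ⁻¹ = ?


To find σ⁻¹, swap domain and range:
σ(1) = 2 → σ⁻¹(2) = 1
σ(2) = 3 → σ⁻¹(3) = 2
σ(3) = 1 → σ⁻¹(1) = 3

σ⁻¹ = [3 1 2]


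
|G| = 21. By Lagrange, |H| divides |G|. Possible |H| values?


Lagrange's theorem: |H| divides |G|
|G| = 21
Divisors of 21: 1, 3, 7, 21

Possible subgroup orders: {1, 3, 7, 21}


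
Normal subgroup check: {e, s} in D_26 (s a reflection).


H = {e, s} in D_26 (s a reflection)
r·s·r⁻¹ = sr⁻² ≠ s for n ≥ 3, so {e, s} is not closed under conjugation

No, not a normal subgroup


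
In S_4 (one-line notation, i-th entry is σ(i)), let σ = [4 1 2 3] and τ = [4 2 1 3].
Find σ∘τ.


σ∘τ: apply τ first, then σ
1 →τ 4 →σ 3
2 →τ 2 →σ 1
3 →τ 1 →σ 4
4 →τ 3 →σ 2

σ∘τ = [3 1 4 2]


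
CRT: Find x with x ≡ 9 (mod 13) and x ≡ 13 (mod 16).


m₁ = 13, m₂ = 16, gcd = 1, so CRT applies. M = m₁·m₂ = 208
Let M₁ = M/m₁ = 16, M₂ = M/m₂ = 13
Find y₁ ≡ M₁⁻¹ (mod m₁): 16⁻¹ ≡ 9 (mod 13)
Find y₂ ≡ M₂⁻¹ (mod m₂): 13⁻¹ ≡ 5 (mod 16)
x = a₁·M₁·y₁ + a₂·M₂·y₂ = 9·16·9 + 13·13·5 = 2141
Reduce mod 208: x ≡ 61
Check: 61 mod 13 = 9 ✓, 61 mod 16 = 13 ✓

x ≡ 61 (mod 208)


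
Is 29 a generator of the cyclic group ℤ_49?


g generates ℤ_n iff gcd(g, n) = 1
gcd(29, 49) = 1
Since gcd = 1, 29 is a generator.

Yes, 29 generates ℤ_49


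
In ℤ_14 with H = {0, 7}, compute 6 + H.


6 + H = {6 + h (mod 14) : h ∈ H}
6+0=6, 6+7=13

6 + H = {6, 13}


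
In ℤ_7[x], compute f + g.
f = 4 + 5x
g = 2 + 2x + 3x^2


Add coefficients mod 7:
x^0: 4 + 2 = 6 (mod 7)
x^1: 5 + 2 = 0 (mod 7)
x^2: 0 + 3 = 3 (mod 7)
Result: 6 + 3x^2

f + g = 6 + 3x^2


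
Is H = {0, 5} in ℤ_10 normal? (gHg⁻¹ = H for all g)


H = {0, 5} in ℤ_10
ℤ_10 is abelian; every subgroup of an abelian group is normal

Yes, normal subgroup


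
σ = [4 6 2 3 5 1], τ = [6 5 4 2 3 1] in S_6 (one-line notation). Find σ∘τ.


σ∘τ: apply τ first, then σ
1 →τ 6 →σ 1
2 →τ 5 →σ 5
3 →τ 4 →σ 3
4 →τ 2 →σ 6
5 →τ 3 →σ 2
6 →τ 1 →σ 4

σ∘τ = [1 5 3 6 2 4]


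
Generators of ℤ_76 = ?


g generates ℤ_n iff gcd(g,n) = 1
Prime factors of 76: 2, 19
Generators are g ∈ {1,...,75} not divisible by any of these primes.
Generators: {1, 3, 5, 7, 9, 11, 13, 15, 17, 21, 23, 25, 27, 29, 31, 33, 35, 37, 39, 41, 43, 45, 47, 49, 51, 53, 55, 59, 61, 63, 65, 67, 69, 71, 73, 75}
Number of generators = φ(76) = 36

Generators of ℤ_76 = {1, 3, 5, 7, 9, 11, 13, 15, 17, 21, 23, 25, 27, 29, 31, 33, 35, 37, 39, 41, 43, 45, 47, 49, 51, 53, 55, 59, 61, 63, 65, 67, 69, 71, 73, 75}


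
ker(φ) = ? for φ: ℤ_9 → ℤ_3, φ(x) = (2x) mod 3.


Kernel = preimage of identity
ker(φ) = {x ∈ ℤ_9 : 2x ≡ 0 (mod 3)}. Since 3 | 9, φ is well-defined. The kernel is the cyclic subgroup ⟨3⟩ of ℤ_9 (order 3), i.e. {0, 3, 6}

ker(φ) = {0, 3, 6}


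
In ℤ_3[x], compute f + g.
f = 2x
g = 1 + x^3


Add coefficients mod 3:
x^0: 0 + 1 = 1 (mod 3)
x^1: 2 + 0 = 2 (mod 3)
x^2: 0 + 0 = 0 (mod 3)
x^3: 0 + 1 = 1 (mod 3)
Result: 1 + 2x + x^3

f + g = 1 + 2x + x^3


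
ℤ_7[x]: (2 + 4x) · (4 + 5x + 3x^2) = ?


Expand and collect like terms; reduce coefficients mod 7:
x^0: 2·4 = 8 ≡ 1 (mod 7)
x^1: 2·5 + 4·4 = 26 ≡ 5 (mod 7)
x^2: 2·3 + 4·5 = 26 ≡ 5 (mod 7)
x^3: 4·3 = 12 ≡ 5 (mod 7)
Result: 1 + 5x + 5x^2 + 5x^3

f · g = 1 + 5x + 5x^2 + 5x^3


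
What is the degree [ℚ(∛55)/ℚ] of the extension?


∛55 has minimal polynomial x³ - 55 (irreducible over ℚ since 55 is not a perfect cube)

[ℚ(∛55)/ℚ] = 3


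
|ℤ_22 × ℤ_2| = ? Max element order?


|ℤ_22 × ℤ_2| = 22 × 2 = 44
Max element order = lcm(22,2) = 22
Cyclic? No (gcd=2)

|ℤ_22×ℤ_2| = 44, max element order = 22
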